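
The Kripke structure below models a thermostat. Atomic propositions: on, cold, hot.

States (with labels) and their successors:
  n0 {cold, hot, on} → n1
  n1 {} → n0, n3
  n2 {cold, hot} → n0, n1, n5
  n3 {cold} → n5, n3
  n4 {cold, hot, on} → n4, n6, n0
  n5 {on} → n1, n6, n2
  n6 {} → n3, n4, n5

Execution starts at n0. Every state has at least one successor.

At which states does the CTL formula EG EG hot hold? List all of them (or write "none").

States satisfying EG hot: {n4}.
States satisfying EG EG hot: {n4}.

{n4}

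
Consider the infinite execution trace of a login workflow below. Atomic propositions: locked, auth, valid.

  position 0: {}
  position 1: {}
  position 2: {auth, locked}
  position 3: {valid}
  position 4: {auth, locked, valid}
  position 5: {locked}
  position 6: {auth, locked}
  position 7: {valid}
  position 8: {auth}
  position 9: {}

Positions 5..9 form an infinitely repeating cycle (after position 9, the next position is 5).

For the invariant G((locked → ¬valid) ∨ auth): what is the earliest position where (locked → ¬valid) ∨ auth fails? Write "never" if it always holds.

never

(locked → ¬valid) ∨ auth holds at every position 0..9, and those are all the positions the trace ever visits, so the invariant G((locked → ¬valid) ∨ auth) is never violated.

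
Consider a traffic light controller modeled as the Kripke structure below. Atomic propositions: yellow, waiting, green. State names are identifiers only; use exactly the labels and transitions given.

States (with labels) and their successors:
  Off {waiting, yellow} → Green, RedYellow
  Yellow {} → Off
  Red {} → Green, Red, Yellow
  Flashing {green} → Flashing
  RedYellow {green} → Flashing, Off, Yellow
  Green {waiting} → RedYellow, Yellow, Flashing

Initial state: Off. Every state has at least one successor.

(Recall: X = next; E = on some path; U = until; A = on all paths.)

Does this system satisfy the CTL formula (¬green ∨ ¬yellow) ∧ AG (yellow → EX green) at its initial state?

Yes

States satisfying ¬green: {Off, Yellow, Red, Green}.
States satisfying ¬yellow: {Yellow, Red, Flashing, RedYellow, Green}.
States satisfying ¬green ∨ ¬yellow: {Off, Yellow, Red, Flashing, RedYellow, Green}.
States satisfying yellow → EX green: {Off, Yellow, Red, Flashing, RedYellow, Green}.
States satisfying AG (yellow → EX green): {Off, Yellow, Red, Flashing, RedYellow, Green}.
States satisfying (¬green ∨ ¬yellow) ∧ AG (yellow → EX green): {Off, Yellow, Red, Flashing, RedYellow, Green}.
Off ∈ Sat((¬green ∨ ¬yellow) ∧ AG (yellow → EX green)).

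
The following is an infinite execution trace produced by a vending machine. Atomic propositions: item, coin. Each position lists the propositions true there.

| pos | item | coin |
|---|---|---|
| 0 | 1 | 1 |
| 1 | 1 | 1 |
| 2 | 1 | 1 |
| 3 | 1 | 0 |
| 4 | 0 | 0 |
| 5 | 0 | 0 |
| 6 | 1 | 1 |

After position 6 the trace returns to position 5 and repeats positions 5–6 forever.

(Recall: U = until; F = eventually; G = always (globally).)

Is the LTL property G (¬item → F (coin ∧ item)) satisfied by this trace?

¬item → F (coin ∧ item) holds at every position 0..6, and those are all positions ever visited, so G (¬item → F (coin ∧ item)) holds.
Positions where ¬item holds: 4, 5.
Check F (coin ∧ item) at each: 4→ok, 5→ok.

Yes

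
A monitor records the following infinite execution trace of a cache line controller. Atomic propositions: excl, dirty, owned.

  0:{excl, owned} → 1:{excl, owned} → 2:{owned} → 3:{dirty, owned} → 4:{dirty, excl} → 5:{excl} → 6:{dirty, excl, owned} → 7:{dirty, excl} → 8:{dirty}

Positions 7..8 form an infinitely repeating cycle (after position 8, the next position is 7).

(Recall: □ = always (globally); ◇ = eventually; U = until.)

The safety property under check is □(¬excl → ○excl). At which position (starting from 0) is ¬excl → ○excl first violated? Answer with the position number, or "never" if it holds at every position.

2

Check ¬excl → ○excl at each position in order: 0 ✓, 1 ✓.
At position 2 the labels are {owned} and the next position 3 has {dirty, owned}, so ¬excl → ○excl is false there. This is the first violation.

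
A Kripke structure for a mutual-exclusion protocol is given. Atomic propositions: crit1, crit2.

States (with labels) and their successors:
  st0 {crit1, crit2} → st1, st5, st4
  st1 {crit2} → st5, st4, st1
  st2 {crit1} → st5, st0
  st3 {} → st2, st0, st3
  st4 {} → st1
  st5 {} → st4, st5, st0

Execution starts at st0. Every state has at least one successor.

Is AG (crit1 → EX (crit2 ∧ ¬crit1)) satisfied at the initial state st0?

Holds

States satisfying crit1 → EX (crit2 ∧ ¬crit1): {st0, st1, st3, st4, st5}.
States satisfying AG (crit1 → EX (crit2 ∧ ¬crit1)): {st0, st1, st4, st5}.
Every state reachable from st0 satisfies crit1 → EX (crit2 ∧ ¬crit1).
st0 ∈ Sat(AG (crit1 → EX (crit2 ∧ ¬crit1))).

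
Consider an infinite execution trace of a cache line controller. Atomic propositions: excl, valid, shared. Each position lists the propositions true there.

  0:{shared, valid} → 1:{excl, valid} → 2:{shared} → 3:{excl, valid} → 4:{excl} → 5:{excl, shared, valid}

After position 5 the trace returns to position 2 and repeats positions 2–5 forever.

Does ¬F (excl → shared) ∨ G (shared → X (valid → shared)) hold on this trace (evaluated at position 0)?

Violated

shared → X (valid → shared) must hold at every position from 0 onward. It fails at position 0, so G (shared → X (valid → shared)) is false.
Positions where shared holds: 0, 2, 5.
Check X (valid → shared) at each: 0→fails, 2→fails, 5→ok.
At position 0: ¬F (excl → shared) is false; G (shared → X (valid → shared)) is false; so ¬F (excl → shared) ∨ G (shared → X (valid → shared)) is false.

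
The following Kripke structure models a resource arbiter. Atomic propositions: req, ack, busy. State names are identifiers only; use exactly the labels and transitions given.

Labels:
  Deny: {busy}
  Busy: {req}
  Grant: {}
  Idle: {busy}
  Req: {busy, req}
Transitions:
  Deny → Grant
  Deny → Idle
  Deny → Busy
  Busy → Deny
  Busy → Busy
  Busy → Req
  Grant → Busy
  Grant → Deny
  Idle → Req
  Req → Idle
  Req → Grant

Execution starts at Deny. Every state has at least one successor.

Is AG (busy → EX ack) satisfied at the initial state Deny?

No

States satisfying busy → EX ack: {Busy, Grant}.
States satisfying AG (busy → EX ack): ∅.
Deny is reachable from Deny and violates busy → EX ack, so AG fails at Deny.
Deny ∉ Sat(AG (busy → EX ack)).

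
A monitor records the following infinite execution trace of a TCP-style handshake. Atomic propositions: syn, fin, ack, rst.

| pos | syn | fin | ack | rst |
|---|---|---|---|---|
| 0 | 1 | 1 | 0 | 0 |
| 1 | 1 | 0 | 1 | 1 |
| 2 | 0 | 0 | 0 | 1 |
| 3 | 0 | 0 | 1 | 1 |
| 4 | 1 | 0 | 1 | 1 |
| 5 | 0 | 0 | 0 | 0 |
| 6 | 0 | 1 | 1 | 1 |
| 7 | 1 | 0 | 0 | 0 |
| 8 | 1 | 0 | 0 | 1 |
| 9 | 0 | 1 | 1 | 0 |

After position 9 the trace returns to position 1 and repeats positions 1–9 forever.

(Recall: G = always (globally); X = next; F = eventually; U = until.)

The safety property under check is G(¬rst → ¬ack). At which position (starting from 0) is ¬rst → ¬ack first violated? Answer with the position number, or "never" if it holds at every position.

9

Check ¬rst → ¬ack at each position in order: 0 ✓, 1 ✓, 2 ✓, 3 ✓, 4 ✓, 5 ✓, 6 ✓, 7 ✓, 8 ✓.
At position 9 the labels are {ack, fin}, so ¬rst → ¬ack is false there. This is the first violation.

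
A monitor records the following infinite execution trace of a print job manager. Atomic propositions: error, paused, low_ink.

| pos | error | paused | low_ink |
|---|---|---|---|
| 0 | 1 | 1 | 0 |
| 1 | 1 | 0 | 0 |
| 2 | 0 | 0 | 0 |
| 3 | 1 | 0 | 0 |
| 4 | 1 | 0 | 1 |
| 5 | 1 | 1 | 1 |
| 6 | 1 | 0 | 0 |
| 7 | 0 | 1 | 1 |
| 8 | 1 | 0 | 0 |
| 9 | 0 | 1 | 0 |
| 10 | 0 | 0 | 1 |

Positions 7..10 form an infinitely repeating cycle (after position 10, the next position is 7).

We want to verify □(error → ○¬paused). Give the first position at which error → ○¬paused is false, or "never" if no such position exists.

Check error → ○¬paused at each position in order: 0 ✓, 1 ✓, 2 ✓, 3 ✓.
At position 4 the labels are {error, low_ink} and the next position 5 has {error, low_ink, paused}, so error → ○¬paused is false there. This is the first violation.

4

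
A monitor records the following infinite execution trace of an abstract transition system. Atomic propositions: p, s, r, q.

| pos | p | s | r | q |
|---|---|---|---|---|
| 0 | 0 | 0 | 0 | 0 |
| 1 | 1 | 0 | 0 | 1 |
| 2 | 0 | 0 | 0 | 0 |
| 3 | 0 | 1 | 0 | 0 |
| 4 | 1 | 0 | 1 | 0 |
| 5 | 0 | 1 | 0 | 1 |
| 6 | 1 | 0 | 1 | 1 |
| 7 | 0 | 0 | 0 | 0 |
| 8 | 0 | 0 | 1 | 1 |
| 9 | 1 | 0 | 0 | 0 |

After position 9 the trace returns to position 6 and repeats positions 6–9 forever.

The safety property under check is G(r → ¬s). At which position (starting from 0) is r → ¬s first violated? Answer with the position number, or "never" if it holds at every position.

never

r → ¬s holds at every position 0..9, and those are all the positions the trace ever visits, so the invariant G(r → ¬s) is never violated.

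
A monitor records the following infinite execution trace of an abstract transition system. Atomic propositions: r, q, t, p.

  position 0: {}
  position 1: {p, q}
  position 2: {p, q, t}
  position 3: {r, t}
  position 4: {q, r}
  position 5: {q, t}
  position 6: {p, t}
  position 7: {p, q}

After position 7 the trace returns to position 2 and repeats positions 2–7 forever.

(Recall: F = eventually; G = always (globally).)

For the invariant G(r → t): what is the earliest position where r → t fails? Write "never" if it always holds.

Check r → t at each position in order: 0 ✓, 1 ✓, 2 ✓, 3 ✓.
At position 4 the labels are {q, r}, so r → t is false there. This is the first violation.

4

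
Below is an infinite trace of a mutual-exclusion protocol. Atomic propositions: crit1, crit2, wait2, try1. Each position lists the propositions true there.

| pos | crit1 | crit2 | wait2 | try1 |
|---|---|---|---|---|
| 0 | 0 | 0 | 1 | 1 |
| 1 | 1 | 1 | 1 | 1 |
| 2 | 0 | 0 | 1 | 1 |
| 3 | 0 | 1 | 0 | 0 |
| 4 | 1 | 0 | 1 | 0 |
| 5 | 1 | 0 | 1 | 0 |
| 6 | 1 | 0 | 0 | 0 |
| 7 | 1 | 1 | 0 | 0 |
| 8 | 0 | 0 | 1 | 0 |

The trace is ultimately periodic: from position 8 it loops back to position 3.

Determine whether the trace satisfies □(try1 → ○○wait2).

try1 → ○○wait2 must hold at every position from 0 onward. It fails at position 1, so □(try1 → ○○wait2) is false.
Positions where try1 holds: 0, 1, 2.
Check ○○wait2 at each: 0→ok, 1→fails, 2→ok.

Violated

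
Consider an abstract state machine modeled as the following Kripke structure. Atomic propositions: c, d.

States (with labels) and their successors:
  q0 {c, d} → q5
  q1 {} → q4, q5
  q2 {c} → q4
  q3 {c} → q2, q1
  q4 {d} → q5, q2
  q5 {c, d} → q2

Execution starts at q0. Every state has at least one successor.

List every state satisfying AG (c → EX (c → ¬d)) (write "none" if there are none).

{q1, q2, q3, q4, q5}

States satisfying c → EX (c → ¬d): {q1, q2, q3, q4, q5}.
States satisfying AG (c → EX (c → ¬d)): {q1, q2, q3, q4, q5}.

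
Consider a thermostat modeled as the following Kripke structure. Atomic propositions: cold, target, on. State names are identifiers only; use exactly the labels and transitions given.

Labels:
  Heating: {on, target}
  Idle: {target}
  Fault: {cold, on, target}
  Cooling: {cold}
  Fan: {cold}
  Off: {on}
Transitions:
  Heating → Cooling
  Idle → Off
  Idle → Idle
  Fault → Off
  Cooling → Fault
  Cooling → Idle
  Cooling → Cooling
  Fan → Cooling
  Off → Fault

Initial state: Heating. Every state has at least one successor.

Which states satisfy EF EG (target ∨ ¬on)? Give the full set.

{Heating, Idle, Cooling, Fan}

States satisfying EG (target ∨ ¬on): {Heating, Idle, Cooling, Fan}.
States satisfying EF EG (target ∨ ¬on): {Heating, Idle, Cooling, Fan}.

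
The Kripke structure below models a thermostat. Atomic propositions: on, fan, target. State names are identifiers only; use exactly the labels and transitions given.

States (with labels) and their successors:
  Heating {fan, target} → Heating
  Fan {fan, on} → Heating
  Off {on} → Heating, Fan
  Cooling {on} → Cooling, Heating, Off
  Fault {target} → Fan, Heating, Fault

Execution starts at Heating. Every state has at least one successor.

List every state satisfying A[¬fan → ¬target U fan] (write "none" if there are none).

States satisfying ¬fan → ¬target: {Heating, Fan, Off, Cooling}.
States satisfying fan: {Heating, Fan}.
States satisfying A[¬fan → ¬target U fan]: {Heating, Fan, Off}.

{Heating, Fan, Off}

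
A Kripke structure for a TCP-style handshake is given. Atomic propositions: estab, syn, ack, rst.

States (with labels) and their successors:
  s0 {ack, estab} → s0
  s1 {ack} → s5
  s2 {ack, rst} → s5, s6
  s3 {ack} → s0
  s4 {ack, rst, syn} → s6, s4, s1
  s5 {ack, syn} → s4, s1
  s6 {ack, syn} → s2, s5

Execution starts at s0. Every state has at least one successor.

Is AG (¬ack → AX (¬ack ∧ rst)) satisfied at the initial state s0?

Satisfied

States satisfying ¬ack → AX (¬ack ∧ rst): {s0, s1, s2, s3, s4, s5, s6}.
States satisfying AG (¬ack → AX (¬ack ∧ rst)): {s0, s1, s2, s3, s4, s5, s6}.
Every state reachable from s0 satisfies ¬ack → AX (¬ack ∧ rst).
s0 ∈ Sat(AG (¬ack → AX (¬ack ∧ rst))).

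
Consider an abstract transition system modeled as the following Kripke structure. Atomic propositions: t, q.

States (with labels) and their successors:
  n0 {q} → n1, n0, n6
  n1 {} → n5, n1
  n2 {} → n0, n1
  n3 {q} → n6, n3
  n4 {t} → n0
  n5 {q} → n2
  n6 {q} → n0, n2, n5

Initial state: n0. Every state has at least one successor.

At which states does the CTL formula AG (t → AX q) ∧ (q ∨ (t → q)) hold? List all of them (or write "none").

{n0, n1, n2, n3, n5, n6}

States satisfying t → AX q: {n0, n1, n2, n3, n4, n5, n6}.
States satisfying AG (t → AX q): {n0, n1, n2, n3, n4, n5, n6}.
States satisfying t → q: {n0, n1, n2, n3, n5, n6}.
States satisfying q ∨ (t → q): {n0, n1, n2, n3, n5, n6}.
States satisfying AG (t → AX q) ∧ (q ∨ (t → q)): {n0, n1, n2, n3, n5, n6}.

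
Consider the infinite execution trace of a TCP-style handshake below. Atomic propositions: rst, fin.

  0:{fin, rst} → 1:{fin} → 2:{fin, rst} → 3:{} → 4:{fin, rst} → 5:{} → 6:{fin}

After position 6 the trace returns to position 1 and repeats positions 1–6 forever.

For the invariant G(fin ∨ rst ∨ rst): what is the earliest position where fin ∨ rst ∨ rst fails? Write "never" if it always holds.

3

Check fin ∨ rst ∨ rst at each position in order: 0 ✓, 1 ✓, 2 ✓.
At position 3 the labels are {}, so fin ∨ rst ∨ rst is false there. This is the first violation.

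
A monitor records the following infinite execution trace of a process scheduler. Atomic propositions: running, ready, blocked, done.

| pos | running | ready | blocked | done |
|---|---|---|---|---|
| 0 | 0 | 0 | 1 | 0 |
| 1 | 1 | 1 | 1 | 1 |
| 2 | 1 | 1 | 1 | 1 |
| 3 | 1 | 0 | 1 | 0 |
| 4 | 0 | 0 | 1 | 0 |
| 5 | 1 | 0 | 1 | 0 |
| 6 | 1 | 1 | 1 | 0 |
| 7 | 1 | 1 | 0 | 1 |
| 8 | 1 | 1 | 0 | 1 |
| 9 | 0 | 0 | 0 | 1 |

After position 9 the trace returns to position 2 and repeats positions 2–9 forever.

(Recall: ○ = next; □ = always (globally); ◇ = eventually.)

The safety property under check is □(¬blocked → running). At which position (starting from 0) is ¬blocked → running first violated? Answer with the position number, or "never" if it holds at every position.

9

Check ¬blocked → running at each position in order: 0 ✓, 1 ✓, 2 ✓, 3 ✓, 4 ✓, 5 ✓, 6 ✓, 7 ✓, 8 ✓.
At position 9 the labels are {done}, so ¬blocked → running is false there. This is the first violation.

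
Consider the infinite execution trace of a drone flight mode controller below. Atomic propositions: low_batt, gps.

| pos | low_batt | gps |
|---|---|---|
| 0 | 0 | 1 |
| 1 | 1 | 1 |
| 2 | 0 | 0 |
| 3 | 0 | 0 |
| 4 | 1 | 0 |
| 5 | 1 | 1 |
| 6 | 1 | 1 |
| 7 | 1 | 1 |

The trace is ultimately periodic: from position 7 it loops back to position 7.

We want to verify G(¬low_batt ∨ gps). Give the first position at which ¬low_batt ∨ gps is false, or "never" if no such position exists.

4

Check ¬low_batt ∨ gps at each position in order: 0 ✓, 1 ✓, 2 ✓, 3 ✓.
At position 4 the labels are {low_batt}, so ¬low_batt ∨ gps is false there. This is the first violation.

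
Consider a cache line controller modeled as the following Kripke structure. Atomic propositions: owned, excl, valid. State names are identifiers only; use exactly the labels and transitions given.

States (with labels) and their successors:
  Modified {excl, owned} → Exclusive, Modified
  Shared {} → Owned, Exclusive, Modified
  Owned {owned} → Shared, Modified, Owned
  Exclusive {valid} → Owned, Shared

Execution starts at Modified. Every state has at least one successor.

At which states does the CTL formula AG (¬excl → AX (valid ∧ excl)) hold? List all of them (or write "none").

none

States satisfying ¬excl → AX (valid ∧ excl): {Modified}.
States satisfying AG (¬excl → AX (valid ∧ excl)): ∅.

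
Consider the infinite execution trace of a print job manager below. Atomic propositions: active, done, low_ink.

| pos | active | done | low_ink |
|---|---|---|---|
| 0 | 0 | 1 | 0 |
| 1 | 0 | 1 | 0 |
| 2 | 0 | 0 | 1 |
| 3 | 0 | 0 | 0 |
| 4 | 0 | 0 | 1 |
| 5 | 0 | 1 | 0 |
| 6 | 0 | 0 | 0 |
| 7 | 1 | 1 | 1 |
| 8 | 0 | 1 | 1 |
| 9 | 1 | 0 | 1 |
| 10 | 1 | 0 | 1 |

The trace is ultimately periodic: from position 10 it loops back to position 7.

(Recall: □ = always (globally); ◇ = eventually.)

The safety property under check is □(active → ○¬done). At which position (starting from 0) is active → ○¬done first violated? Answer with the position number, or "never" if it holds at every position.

7

Check active → ○¬done at each position in order: 0 ✓, 1 ✓, 2 ✓, 3 ✓, 4 ✓, 5 ✓, 6 ✓.
At position 7 the labels are {active, done, low_ink} and the next position 8 has {done, low_ink}, so active → ○¬done is false there. This is the first violation.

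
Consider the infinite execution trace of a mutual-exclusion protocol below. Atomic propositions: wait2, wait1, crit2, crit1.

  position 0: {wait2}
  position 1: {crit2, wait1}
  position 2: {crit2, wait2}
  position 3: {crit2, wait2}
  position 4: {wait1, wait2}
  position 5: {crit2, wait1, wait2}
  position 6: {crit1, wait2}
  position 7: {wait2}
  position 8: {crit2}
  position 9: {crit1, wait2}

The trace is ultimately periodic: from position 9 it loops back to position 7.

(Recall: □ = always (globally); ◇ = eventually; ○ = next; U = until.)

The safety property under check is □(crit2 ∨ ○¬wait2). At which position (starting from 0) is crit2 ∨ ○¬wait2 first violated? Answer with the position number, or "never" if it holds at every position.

Check crit2 ∨ ○¬wait2 at each position in order: 0 ✓, 1 ✓, 2 ✓, 3 ✓.
At position 4 the labels are {wait1, wait2} and the next position 5 has {crit2, wait1, wait2}, so crit2 ∨ ○¬wait2 is false there. This is the first violation.

4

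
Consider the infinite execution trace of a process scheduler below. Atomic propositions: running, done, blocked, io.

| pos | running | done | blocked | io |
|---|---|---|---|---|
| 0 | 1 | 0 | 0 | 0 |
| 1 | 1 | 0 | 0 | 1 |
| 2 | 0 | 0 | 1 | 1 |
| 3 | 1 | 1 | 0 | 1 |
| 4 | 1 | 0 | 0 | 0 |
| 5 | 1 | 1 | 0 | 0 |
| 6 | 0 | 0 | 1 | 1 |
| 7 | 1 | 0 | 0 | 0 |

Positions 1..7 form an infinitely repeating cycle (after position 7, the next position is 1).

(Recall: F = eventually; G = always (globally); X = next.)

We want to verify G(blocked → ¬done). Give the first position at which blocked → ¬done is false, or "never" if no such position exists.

blocked → ¬done holds at every position 0..7, and those are all the positions the trace ever visits, so the invariant G(blocked → ¬done) is never violated.

never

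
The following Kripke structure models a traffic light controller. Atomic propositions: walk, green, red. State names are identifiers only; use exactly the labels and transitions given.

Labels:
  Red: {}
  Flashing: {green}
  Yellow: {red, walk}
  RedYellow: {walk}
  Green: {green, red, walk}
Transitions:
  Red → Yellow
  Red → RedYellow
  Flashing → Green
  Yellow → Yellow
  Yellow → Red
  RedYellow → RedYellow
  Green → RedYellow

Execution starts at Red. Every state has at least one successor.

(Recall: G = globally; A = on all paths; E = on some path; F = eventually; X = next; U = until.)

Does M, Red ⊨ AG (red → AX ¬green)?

Yes

States satisfying red → AX ¬green: {Red, Flashing, Yellow, RedYellow, Green}.
States satisfying AG (red → AX ¬green): {Red, Flashing, Yellow, RedYellow, Green}.
Every state reachable from Red satisfies red → AX ¬green.
Red ∈ Sat(AG (red → AX ¬green)).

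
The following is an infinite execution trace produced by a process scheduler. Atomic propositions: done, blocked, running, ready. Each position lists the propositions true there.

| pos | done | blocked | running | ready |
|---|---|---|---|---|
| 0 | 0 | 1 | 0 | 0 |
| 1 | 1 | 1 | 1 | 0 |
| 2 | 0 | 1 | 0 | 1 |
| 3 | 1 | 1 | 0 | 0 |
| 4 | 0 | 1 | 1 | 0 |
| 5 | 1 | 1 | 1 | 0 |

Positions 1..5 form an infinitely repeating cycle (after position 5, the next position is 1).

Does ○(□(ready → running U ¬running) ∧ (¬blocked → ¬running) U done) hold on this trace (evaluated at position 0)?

The position after 0 is 1; □(ready → running U ¬running) ∧ (¬blocked → ¬running) U done is true there.

Yes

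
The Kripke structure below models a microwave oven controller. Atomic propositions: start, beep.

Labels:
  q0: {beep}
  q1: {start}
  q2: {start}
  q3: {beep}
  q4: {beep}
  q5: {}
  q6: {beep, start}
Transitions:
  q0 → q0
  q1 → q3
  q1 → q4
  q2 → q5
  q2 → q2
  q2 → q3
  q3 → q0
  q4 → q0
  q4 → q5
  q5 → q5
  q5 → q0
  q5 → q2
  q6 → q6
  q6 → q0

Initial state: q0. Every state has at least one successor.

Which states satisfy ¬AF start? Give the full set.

States satisfying start: {q1, q2, q6}.
States satisfying AF start: {q1, q2, q6}.
States satisfying ¬AF start: {q0, q3, q4, q5}.

{q0, q3, q4, q5}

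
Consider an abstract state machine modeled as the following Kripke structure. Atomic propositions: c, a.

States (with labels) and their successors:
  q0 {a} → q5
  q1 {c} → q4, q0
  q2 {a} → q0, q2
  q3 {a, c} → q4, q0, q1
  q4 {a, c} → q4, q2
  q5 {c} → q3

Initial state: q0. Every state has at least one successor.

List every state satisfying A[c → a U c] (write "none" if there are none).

{q0, q1, q3, q4, q5}

States satisfying c → a: {q0, q2, q3, q4}.
States satisfying c: {q1, q3, q4, q5}.
States satisfying A[c → a U c]: {q0, q1, q3, q4, q5}.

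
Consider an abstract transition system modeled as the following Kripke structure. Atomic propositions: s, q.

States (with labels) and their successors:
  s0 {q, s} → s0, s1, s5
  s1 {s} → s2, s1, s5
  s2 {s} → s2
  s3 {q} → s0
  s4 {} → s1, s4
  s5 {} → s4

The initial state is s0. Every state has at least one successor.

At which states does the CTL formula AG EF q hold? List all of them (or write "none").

States satisfying EF q: {s0, s3}.
States satisfying AG EF q: ∅.

none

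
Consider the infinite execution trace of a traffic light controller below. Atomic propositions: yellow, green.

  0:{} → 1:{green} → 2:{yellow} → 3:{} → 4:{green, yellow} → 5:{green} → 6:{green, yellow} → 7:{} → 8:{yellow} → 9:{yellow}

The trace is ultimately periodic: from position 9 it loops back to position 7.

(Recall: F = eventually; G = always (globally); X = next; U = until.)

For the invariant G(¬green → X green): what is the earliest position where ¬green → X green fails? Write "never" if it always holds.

2

Check ¬green → X green at each position in order: 0 ✓, 1 ✓.
At position 2 the labels are {yellow} and the next position 3 has {}, so ¬green → X green is false there. This is the first violation.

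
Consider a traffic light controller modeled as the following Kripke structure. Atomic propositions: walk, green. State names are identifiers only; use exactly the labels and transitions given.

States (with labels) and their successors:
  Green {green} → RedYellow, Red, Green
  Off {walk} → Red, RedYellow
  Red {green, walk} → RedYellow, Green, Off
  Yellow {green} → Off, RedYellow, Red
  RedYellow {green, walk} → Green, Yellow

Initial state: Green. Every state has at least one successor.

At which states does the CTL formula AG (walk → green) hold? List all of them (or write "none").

States satisfying walk → green: {Green, Red, Yellow, RedYellow}.
States satisfying AG (walk → green): ∅.

none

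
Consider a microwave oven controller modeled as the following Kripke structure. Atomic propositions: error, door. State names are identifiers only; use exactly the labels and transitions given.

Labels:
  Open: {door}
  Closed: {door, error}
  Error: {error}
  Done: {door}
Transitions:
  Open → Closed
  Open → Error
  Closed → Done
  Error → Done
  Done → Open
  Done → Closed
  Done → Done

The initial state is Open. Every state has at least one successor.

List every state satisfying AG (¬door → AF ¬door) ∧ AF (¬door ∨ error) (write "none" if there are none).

{Open, Closed, Error}

States satisfying ¬door → AF ¬door: {Open, Closed, Error, Done}.
States satisfying AG (¬door → AF ¬door): {Open, Closed, Error, Done}.
States satisfying ¬door ∨ error: {Closed, Error}.
States satisfying AF (¬door ∨ error): {Open, Closed, Error}.
States satisfying AG (¬door → AF ¬door) ∧ AF (¬door ∨ error): {Open, Closed, Error}.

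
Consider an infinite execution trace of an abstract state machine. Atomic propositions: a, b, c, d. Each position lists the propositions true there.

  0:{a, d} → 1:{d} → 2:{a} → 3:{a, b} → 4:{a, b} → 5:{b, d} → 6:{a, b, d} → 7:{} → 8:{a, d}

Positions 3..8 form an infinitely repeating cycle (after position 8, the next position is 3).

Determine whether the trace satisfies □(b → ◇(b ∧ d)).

b → ◇(b ∧ d) holds at every position 0..8, and those are all positions ever visited, so □(b → ◇(b ∧ d)) holds.
Positions where b holds: 3, 4, 5, 6.
Check ◇(b ∧ d) at each: 3→ok, 4→ok, 5→ok, 6→ok.

Holds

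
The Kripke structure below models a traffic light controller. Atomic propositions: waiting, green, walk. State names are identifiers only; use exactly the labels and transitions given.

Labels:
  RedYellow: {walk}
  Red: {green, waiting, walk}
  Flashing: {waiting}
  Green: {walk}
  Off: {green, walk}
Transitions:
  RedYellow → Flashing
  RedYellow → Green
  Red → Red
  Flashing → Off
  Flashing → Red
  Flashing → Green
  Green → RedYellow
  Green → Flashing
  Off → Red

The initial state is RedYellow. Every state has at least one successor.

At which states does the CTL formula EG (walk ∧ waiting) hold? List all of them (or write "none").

{Red}

States satisfying walk ∧ waiting: {Red}.
States satisfying EG (walk ∧ waiting): {Red}.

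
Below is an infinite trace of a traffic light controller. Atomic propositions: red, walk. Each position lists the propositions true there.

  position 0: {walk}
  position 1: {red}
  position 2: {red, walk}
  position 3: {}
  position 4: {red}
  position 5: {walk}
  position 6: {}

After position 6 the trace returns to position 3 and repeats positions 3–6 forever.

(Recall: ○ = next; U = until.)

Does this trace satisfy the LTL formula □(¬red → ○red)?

Does not hold

¬red → ○red must hold at every position from 0 onward. It fails at position 5, so □(¬red → ○red) is false.
Positions where ¬red holds: 0, 3, 5, 6.
Check ○red at each: 0→ok, 3→ok, 5→fails, 6→fails.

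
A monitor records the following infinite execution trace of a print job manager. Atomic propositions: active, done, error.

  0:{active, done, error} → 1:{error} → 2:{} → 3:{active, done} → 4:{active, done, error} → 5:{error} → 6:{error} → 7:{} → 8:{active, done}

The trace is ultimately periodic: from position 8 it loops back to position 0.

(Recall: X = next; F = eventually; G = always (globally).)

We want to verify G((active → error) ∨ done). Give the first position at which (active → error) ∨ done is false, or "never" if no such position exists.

(active → error) ∨ done holds at every position 0..8, and those are all the positions the trace ever visits, so the invariant G((active → error) ∨ done) is never violated.

never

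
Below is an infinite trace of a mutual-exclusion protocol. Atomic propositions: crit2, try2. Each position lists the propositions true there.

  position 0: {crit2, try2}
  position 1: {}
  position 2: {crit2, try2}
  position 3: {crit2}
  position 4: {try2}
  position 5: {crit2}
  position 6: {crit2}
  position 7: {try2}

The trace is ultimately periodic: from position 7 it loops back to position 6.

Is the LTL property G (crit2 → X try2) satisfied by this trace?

crit2 → X try2 must hold at every position from 0 onward. It fails at position 0, so G (crit2 → X try2) is false.
Positions where crit2 holds: 0, 2, 3, 5, 6.
Check X try2 at each: 0→fails, 2→fails, 3→ok, 5→fails, 6→ok.

Does not hold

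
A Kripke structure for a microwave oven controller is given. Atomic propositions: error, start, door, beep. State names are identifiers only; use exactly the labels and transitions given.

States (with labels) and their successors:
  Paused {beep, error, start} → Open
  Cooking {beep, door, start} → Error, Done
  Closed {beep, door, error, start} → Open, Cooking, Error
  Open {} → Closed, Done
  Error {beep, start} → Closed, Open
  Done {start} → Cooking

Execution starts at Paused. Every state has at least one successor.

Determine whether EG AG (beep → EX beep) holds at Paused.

Does not hold

States satisfying AG (beep → EX beep): {Cooking, Closed, Open, Error, Done}.
States satisfying EG AG (beep → EX beep): {Cooking, Closed, Open, Error, Done}.
No suitable path/successor from Paused witnesses the formula.
Paused ∉ Sat(EG AG (beep → EX beep)).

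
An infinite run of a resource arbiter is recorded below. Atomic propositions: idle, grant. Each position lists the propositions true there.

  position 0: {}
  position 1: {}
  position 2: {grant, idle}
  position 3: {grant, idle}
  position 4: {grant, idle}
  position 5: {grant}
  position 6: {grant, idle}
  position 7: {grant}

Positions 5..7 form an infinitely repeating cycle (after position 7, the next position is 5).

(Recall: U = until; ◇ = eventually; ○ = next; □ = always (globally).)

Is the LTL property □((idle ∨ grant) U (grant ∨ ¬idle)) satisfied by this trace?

(idle ∨ grant) U (grant ∨ ¬idle) holds at every position 0..7, and those are all positions ever visited, so □((idle ∨ grant) U (grant ∨ ¬idle)) holds.

Holds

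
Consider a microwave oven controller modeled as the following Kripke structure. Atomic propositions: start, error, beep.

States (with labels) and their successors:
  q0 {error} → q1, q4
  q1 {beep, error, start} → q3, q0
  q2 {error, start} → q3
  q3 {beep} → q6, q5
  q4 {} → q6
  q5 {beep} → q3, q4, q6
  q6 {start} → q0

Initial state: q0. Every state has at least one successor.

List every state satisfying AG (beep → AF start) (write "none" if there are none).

States satisfying beep → AF start: {q0, q1, q2, q4, q6}.
States satisfying AG (beep → AF start): ∅.

none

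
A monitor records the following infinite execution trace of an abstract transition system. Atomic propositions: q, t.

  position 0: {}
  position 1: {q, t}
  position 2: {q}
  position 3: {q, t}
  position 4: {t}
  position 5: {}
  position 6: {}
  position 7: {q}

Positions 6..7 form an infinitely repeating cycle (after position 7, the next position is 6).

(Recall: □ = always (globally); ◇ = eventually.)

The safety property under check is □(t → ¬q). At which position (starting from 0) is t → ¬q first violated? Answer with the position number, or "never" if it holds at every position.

Check t → ¬q at each position in order: 0 ✓.
At position 1 the labels are {q, t}, so t → ¬q is false there. This is the first violation.

1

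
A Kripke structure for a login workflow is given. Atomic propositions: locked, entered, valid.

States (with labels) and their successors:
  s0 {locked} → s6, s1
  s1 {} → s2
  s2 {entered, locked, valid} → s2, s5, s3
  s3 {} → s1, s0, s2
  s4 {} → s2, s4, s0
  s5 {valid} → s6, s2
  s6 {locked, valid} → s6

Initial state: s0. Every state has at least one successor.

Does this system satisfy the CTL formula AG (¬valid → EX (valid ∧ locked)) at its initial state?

Satisfied

States satisfying ¬valid → EX (valid ∧ locked): {s0, s1, s2, s3, s4, s5, s6}.
States satisfying AG (¬valid → EX (valid ∧ locked)): {s0, s1, s2, s3, s4, s5, s6}.
Every state reachable from s0 satisfies ¬valid → EX (valid ∧ locked).
s0 ∈ Sat(AG (¬valid → EX (valid ∧ locked))).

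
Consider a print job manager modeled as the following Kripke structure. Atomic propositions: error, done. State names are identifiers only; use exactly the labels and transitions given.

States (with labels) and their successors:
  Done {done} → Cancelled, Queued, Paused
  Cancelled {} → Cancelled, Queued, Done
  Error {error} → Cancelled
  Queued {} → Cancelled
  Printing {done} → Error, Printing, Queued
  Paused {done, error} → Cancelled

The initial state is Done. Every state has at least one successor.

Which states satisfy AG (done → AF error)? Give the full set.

none

States satisfying done → AF error: {Cancelled, Error, Queued, Paused}.
States satisfying AG (done → AF error): ∅.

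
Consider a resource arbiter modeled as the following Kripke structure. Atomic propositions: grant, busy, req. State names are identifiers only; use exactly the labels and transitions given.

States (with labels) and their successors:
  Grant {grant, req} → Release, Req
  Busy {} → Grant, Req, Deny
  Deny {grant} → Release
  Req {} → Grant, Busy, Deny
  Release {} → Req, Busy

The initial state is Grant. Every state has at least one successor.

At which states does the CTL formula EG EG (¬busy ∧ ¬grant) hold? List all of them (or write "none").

States satisfying EG (¬busy ∧ ¬grant): {Busy, Req, Release}.
States satisfying EG EG (¬busy ∧ ¬grant): {Busy, Req, Release}.

{Busy, Req, Release}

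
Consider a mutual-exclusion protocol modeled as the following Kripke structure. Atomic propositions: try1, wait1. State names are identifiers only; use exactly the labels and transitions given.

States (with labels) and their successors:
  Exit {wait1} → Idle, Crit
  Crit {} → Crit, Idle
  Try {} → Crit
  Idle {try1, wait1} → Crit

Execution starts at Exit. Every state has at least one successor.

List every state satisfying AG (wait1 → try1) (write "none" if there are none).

{Crit, Try, Idle}

States satisfying wait1 → try1: {Crit, Try, Idle}.
States satisfying AG (wait1 → try1): {Crit, Try, Idle}.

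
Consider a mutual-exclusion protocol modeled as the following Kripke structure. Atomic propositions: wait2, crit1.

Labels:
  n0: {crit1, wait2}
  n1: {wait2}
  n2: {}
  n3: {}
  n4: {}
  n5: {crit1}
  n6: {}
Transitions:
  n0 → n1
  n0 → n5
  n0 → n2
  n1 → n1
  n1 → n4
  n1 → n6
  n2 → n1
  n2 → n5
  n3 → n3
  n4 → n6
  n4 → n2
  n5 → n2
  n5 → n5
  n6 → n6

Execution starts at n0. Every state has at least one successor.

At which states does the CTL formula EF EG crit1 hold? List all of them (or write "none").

{n0, n1, n2, n4, n5}

States satisfying EG crit1: {n0, n5}.
States satisfying EF EG crit1: {n0, n1, n2, n4, n5}.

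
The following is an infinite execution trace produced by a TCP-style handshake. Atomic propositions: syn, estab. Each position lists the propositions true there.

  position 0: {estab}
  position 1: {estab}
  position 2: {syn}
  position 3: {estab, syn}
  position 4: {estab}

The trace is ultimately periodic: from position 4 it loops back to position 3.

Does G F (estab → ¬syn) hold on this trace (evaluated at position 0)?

Satisfied

F (estab → ¬syn) holds at every position 0..4, and those are all positions ever visited, so G F (estab → ¬syn) holds.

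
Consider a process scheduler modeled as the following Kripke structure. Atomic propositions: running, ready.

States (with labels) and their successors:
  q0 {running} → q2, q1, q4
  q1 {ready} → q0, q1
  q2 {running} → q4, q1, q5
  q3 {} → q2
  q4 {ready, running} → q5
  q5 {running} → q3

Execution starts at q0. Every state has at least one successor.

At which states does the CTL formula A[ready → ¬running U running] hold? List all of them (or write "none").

{q0, q2, q3, q4, q5}

States satisfying ready → ¬running: {q0, q1, q2, q3, q5}.
States satisfying running: {q0, q2, q4, q5}.
States satisfying A[ready → ¬running U running]: {q0, q2, q3, q4, q5}.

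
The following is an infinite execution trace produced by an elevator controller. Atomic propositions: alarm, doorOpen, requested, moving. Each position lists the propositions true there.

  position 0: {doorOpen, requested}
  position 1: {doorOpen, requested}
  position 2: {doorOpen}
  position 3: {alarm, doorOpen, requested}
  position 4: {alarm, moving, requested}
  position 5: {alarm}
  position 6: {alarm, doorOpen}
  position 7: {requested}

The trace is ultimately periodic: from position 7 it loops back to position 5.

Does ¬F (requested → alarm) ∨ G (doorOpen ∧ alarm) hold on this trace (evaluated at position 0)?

Does not hold

doorOpen ∧ alarm must hold at every position from 0 onward. It fails at position 0, so G (doorOpen ∧ alarm) is false.
At position 0: ¬F (requested → alarm) is false; G (doorOpen ∧ alarm) is false; so ¬F (requested → alarm) ∨ G (doorOpen ∧ alarm) is false.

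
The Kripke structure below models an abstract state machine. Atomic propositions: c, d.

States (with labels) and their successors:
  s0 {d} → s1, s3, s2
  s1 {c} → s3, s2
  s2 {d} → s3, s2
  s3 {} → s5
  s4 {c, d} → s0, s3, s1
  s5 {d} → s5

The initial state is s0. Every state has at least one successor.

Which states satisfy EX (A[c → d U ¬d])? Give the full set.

{s0, s1, s2, s4}

States satisfying A[c → d U ¬d]: {s1, s3}.
States satisfying EX (A[c → d U ¬d]): {s0, s1, s2, s4}.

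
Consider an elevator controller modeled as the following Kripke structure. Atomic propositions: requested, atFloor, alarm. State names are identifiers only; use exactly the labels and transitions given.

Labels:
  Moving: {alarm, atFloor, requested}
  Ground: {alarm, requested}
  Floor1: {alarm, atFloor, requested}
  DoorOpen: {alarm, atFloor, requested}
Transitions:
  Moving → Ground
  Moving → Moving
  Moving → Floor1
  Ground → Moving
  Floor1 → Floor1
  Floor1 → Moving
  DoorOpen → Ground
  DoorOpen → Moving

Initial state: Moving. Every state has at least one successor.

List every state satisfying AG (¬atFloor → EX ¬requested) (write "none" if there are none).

States satisfying ¬atFloor → EX ¬requested: {Moving, Floor1, DoorOpen}.
States satisfying AG (¬atFloor → EX ¬requested): ∅.

none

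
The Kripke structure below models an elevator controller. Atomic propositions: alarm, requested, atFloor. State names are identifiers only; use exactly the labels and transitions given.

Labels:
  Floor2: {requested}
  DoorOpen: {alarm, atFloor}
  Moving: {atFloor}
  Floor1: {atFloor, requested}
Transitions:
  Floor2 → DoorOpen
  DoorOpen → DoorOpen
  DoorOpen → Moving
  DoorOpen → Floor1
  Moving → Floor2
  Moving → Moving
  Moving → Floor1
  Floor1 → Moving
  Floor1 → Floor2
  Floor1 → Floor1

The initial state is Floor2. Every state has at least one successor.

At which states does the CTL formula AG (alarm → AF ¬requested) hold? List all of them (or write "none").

{Floor2, DoorOpen, Moving, Floor1}

States satisfying alarm → AF ¬requested: {Floor2, DoorOpen, Moving, Floor1}.
States satisfying AG (alarm → AF ¬requested): {Floor2, DoorOpen, Moving, Floor1}.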